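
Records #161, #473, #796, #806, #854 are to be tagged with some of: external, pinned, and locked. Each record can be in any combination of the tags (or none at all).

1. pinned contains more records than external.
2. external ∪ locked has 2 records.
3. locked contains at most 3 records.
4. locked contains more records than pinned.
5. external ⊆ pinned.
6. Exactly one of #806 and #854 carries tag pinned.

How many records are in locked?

2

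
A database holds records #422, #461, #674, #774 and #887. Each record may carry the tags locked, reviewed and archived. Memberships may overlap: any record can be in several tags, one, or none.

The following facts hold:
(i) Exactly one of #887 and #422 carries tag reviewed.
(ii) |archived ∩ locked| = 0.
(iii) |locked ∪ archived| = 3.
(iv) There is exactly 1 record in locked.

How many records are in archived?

2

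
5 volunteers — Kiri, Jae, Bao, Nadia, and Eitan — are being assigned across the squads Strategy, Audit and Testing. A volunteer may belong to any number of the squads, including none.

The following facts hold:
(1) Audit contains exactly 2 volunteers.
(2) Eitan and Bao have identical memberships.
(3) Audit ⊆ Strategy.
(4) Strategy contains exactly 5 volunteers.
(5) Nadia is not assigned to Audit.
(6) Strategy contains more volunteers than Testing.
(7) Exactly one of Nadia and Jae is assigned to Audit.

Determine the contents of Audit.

From (5): Nadia ∉ Audit.
(4): only 5 candidates remain for Strategy, so all are in.
(7) (exactly one): Jae ∈ Audit.
Suppose Kiri ∉ Audit: no assignment then satisfies all the clues, so Kiri ∈ Audit.

Audit = {Jae, Kiri}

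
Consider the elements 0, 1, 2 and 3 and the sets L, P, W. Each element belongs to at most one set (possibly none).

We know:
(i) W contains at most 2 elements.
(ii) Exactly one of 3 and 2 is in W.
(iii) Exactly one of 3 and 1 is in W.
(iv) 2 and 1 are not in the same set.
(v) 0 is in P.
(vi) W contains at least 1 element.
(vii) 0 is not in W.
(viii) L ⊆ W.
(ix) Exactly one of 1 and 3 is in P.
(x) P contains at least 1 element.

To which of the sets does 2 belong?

2: none

From (v): 0 ∈ P.
Suppose 2 ∈ L: no assignment then satisfies all the clues, so 2 ∉ L.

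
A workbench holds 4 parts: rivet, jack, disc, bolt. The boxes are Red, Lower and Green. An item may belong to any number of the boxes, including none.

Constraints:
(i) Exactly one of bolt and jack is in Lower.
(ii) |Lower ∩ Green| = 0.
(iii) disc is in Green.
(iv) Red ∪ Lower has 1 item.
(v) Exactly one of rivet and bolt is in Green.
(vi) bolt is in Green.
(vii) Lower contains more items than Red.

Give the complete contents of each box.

Red = {}; Lower = {jack}; Green = {bolt, disc}

From (iii): disc ∈ Green.
From (vi): bolt ∈ Green.
(v) (exactly one): rivet ∉ Green.
Suppose rivet ∈ Red: no assignment then satisfies all the clues, so rivet ∉ Red.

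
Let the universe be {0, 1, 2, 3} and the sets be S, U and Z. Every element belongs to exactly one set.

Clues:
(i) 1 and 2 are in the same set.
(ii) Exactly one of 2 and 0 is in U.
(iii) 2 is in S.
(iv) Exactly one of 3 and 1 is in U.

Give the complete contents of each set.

From (iii): 2 ∈ S.
(i): 1 matches 2: 1 ∈ S.
(ii) (exactly one): 0 ∈ U.
(iv) (exactly one): 3 ∈ U.

S = {1, 2}; U = {0, 3}; Z = {}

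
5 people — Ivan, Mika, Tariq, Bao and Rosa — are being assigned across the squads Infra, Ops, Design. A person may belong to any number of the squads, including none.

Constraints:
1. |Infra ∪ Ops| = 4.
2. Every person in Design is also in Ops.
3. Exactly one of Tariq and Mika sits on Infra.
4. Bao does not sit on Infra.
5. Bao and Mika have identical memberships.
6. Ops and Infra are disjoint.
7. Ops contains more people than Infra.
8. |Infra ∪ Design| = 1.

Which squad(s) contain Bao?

Bao: Ops

From (4): Bao ∉ Infra.
(5): Mika matches Bao: Mika ∉ Infra.
(3) (exactly one): Tariq ∈ Infra.
(6) (disjoint): Tariq ∉ Ops.
(2) contrapositive: Tariq ∉ Design.
Suppose Bao ∉ Ops: no assignment then satisfies all the clues, so Bao ∈ Ops.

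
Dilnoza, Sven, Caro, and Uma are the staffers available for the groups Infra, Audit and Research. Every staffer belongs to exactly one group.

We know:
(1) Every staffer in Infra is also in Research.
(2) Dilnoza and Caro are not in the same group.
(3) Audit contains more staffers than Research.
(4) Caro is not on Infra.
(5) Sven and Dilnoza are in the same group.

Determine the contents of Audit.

From (4): Caro ∉ Infra.
Suppose Dilnoza ∉ Audit: no assignment then satisfies all the clues, so Dilnoza ∈ Audit.

Audit = {Dilnoza, Sven, Uma}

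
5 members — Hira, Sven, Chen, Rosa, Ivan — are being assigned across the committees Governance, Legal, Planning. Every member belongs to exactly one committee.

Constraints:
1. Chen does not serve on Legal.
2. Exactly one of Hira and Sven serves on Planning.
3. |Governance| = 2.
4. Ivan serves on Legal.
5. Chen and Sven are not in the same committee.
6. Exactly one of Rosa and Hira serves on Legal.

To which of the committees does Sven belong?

Sven: Planning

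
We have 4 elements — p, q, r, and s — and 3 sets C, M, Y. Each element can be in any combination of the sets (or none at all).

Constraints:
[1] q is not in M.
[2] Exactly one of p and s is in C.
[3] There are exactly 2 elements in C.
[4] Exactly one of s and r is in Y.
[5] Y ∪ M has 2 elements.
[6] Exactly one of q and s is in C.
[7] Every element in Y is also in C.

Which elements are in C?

C = {r, s}

From (1): q ∉ M.
Suppose p ∈ C: no assignment then satisfies all the clues, so p ∉ C.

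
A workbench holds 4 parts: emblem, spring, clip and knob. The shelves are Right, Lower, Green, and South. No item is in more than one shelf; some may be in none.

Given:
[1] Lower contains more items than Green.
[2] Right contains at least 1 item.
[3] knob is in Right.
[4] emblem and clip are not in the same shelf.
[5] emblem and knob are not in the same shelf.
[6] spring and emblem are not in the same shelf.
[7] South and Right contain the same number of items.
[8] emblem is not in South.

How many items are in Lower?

1

From (3): knob ∈ Right.
From (8): emblem ∉ South.
(5): emblem ∉ Right.
Suppose emblem ∈ Green: no assignment then satisfies all the clues, so emblem ∉ Green.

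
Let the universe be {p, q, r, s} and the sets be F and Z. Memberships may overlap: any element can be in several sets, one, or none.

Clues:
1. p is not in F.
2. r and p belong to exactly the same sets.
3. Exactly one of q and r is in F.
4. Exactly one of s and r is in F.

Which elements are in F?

From (1): p ∉ F.
(2): r matches p: r ∉ F.
(3) (exactly one): q ∈ F.
(4) (exactly one): s ∈ F.

F = {q, s}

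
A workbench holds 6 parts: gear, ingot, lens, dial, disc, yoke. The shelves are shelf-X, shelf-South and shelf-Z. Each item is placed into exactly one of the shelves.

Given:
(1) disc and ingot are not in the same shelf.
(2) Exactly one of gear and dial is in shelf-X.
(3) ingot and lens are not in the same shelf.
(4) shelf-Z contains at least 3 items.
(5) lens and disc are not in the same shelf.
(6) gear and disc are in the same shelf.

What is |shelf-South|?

1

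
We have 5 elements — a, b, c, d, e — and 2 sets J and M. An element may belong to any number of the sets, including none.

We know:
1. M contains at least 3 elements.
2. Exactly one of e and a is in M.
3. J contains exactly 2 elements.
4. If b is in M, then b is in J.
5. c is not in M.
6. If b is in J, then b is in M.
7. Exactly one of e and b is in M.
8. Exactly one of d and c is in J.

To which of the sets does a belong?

a: M

From (5): c ∉ M.
Suppose a ∈ J: no assignment then satisfies all the clues, so a ∉ J.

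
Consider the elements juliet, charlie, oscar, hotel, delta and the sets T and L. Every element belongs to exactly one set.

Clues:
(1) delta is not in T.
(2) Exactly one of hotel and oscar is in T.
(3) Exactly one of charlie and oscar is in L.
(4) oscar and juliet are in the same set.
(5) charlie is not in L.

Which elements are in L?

L = {delta, juliet, oscar}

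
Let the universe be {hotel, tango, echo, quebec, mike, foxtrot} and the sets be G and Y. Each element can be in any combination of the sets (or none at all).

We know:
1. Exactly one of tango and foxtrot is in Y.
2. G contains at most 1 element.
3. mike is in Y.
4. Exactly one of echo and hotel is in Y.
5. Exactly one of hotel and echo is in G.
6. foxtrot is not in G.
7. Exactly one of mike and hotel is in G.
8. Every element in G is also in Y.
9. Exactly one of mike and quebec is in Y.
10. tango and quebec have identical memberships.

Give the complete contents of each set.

G = {hotel}; Y = {foxtrot, hotel, mike}

From (3): mike ∈ Y.
From (6): foxtrot ∉ G.
(9) (exactly one): quebec ∉ Y.
(10): tango matches quebec: tango ∉ Y.
(1) (exactly one): foxtrot ∈ Y.
(8) contrapositive: tango ∉ G.
(8) contrapositive: quebec ∉ G.
Suppose hotel ∉ G: no assignment then satisfies all the clues, so hotel ∈ G.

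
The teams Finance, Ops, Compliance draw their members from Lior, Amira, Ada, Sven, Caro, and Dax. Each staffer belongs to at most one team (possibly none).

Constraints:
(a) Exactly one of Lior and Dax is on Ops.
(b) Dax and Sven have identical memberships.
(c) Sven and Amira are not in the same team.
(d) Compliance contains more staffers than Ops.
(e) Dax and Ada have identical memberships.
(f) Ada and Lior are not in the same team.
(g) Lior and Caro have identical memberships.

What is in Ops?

Ops = {Caro, Lior}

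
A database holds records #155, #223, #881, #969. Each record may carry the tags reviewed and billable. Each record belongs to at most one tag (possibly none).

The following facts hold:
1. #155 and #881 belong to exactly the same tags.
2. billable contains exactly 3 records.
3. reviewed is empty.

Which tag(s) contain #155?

#155: billable

(3): reviewed already has 0, so the rest are out.
Suppose #155 ∉ billable: no assignment then satisfies all the clues, so #155 ∈ billable.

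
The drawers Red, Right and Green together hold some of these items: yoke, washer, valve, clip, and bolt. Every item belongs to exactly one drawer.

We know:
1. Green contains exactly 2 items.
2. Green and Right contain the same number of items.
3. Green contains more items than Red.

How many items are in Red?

1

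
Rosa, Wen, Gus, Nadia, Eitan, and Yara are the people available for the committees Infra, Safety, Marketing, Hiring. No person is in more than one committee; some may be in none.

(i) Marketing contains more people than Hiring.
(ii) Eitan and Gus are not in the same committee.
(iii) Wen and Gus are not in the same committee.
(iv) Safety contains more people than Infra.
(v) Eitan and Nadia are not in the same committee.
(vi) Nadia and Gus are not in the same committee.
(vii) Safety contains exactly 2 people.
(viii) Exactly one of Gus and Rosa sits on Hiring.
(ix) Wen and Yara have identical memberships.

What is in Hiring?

Hiring = {Gus}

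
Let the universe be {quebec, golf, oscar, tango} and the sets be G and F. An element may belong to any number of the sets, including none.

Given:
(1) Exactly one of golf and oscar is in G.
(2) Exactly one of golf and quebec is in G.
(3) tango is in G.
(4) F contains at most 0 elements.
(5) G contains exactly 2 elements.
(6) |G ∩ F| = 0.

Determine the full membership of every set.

G = {golf, tango}; F = {}

From (3): tango ∈ G.
(4): F already has 0, so the rest are out.
Suppose quebec ∈ G: no assignment then satisfies all the clues, so quebec ∉ G.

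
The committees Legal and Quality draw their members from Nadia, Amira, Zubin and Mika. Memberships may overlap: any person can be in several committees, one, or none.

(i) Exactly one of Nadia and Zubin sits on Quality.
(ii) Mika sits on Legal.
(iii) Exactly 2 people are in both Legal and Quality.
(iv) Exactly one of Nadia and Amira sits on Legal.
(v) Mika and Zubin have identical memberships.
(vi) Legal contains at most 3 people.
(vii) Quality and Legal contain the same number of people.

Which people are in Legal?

Legal = {Mika, Nadia, Zubin}

From (ii): Mika ∈ Legal.
(v): Zubin matches Mika: Zubin ∈ Legal.
Suppose Nadia ∉ Legal: no assignment then satisfies all the clues, so Nadia ∈ Legal.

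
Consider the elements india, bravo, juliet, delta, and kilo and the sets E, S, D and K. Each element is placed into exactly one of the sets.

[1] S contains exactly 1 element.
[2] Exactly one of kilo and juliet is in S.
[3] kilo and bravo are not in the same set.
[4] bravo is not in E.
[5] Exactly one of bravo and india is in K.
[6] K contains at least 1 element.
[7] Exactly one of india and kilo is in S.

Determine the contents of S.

S = {kilo}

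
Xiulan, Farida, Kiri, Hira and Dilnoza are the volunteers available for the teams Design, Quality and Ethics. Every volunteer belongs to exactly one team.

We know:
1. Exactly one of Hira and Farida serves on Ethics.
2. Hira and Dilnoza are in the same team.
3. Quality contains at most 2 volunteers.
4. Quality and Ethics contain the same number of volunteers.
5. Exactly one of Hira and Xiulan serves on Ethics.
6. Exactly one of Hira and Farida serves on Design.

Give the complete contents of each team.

Design = {Farida}; Quality = {Kiri, Xiulan}; Ethics = {Dilnoza, Hira}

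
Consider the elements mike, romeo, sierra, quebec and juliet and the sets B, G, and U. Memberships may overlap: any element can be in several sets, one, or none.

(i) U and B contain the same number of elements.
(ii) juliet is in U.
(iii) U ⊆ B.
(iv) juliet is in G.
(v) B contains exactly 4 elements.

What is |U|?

4

From (ii): juliet ∈ U.
From (iv): juliet ∈ G.
(iii) with juliet ∈ U: juliet ∈ B.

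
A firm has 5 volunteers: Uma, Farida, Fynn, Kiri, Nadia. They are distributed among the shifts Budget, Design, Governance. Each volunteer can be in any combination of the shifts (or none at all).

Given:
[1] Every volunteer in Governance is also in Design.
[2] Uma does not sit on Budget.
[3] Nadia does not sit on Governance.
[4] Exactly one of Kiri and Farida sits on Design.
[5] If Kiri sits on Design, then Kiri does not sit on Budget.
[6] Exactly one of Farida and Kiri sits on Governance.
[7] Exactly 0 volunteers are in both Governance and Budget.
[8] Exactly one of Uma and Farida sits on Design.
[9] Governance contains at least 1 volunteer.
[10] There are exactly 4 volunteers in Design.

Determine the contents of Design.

Design = {Fynn, Kiri, Nadia, Uma}

From (2): Uma ∉ Budget.
From (3): Nadia ∉ Governance.
Suppose Uma ∉ Design: no assignment then satisfies all the clues, so Uma ∈ Design.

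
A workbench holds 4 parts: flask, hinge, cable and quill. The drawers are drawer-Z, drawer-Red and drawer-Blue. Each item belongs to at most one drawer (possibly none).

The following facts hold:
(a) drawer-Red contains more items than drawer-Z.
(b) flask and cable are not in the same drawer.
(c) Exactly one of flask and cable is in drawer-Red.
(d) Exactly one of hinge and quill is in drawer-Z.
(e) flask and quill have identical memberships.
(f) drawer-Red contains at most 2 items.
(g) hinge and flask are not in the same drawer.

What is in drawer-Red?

drawer-Red = {flask, quill}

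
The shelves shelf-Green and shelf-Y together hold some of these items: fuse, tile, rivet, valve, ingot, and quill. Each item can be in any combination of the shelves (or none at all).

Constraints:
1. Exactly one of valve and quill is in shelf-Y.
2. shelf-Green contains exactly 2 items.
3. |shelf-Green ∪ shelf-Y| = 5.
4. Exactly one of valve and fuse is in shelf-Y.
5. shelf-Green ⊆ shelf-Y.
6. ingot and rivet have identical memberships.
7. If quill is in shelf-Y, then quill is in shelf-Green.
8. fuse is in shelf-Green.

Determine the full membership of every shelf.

shelf-Green = {fuse, quill}; shelf-Y = {fuse, ingot, quill, rivet, tile}

From (8): fuse ∈ shelf-Green.
(5) with fuse ∈ shelf-Green: fuse ∈ shelf-Y.
(4) (exactly one): valve ∉ shelf-Y.
(5) contrapositive: valve ∉ shelf-Green.
(1) (exactly one): quill ∈ shelf-Y.
(7): quill ∈ shelf-Green.
(2): shelf-Green already has 2, so the rest are out.
Suppose tile ∉ shelf-Y: no assignment then satisfies all the clues, so tile ∈ shelf-Y.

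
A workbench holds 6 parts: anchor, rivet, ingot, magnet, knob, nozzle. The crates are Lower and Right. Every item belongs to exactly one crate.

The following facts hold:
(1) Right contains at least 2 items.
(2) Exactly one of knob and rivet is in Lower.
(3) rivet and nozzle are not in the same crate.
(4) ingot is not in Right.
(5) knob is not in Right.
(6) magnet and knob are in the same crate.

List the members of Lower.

Lower = {ingot, knob, magnet, nozzle}

From (4): ingot ∉ Right.
From (5): knob ∉ Right.
(6): magnet matches knob: magnet ∉ Right.
Only one crate left: ingot ∈ Lower.
Only one crate left: magnet ∈ Lower.
Only one crate left: knob ∈ Lower.
(2) (exactly one): rivet ∉ Lower.
Only one crate left: rivet ∈ Right.
(3): nozzle ∉ Right.
Only one crate left: nozzle ∈ Lower.
(1): only 2 candidates remain for Right, so all are in.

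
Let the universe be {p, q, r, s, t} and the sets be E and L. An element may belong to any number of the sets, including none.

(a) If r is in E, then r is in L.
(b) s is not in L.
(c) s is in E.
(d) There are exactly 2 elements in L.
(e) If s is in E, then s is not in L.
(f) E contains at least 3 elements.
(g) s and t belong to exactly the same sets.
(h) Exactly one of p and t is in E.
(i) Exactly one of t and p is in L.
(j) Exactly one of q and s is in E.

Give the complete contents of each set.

From (b): s ∉ L.
From (c): s ∈ E.
(g): t matches s: t ∈ E.
(g): t matches s: t ∉ L.
(h) (exactly one): p ∉ E.
(i) (exactly one): p ∈ L.
(j) (exactly one): q ∉ E.
(f): only 3 candidates remain for E, so all are in.
(a): r ∈ L.
(d): L already has 2, so the rest are out.

E = {r, s, t}; L = {p, r}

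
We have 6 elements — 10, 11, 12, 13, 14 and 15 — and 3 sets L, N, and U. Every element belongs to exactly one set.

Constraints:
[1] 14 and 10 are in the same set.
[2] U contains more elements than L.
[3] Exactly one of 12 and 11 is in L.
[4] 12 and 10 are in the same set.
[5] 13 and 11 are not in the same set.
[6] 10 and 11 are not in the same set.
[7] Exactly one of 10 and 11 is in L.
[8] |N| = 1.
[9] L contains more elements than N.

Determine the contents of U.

U = {10, 12, 14}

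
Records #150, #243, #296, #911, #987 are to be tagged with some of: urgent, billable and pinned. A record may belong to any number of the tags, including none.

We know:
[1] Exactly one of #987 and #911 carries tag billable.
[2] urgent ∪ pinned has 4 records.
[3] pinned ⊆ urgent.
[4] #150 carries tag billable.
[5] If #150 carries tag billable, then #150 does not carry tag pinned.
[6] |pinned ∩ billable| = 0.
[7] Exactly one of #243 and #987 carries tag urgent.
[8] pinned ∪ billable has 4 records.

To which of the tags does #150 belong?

#150: billable, urgent

From (4): #150 ∈ billable.
(5): #150 ∉ pinned.
Suppose #150 ∉ urgent: no assignment then satisfies all the clues, so #150 ∈ urgent.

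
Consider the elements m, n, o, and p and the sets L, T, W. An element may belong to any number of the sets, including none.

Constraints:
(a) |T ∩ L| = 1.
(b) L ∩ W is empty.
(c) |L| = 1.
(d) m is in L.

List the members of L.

L = {m}

From (d): m ∈ L.
(b) (disjoint): m ∉ W.
(c): L already has 1, so the rest are out.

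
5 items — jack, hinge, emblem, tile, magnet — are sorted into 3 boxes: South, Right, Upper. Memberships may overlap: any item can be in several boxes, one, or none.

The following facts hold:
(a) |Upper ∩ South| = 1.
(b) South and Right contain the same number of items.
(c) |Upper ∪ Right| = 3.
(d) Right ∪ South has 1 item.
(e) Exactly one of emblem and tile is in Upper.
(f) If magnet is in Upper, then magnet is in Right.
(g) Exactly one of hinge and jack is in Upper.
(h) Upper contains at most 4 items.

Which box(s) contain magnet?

magnet: Right, South, Upper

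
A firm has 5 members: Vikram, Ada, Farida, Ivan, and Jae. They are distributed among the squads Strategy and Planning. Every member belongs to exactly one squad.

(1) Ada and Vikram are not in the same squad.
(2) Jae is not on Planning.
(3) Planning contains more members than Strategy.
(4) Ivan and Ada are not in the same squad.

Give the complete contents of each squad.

Strategy = {Ada, Jae}; Planning = {Farida, Ivan, Vikram}

From (2): Jae ∉ Planning.
Only one squad left: Jae ∈ Strategy.
Suppose Vikram ∈ Strategy: no assignment then satisfies all the clues, so Vikram ∉ Strategy.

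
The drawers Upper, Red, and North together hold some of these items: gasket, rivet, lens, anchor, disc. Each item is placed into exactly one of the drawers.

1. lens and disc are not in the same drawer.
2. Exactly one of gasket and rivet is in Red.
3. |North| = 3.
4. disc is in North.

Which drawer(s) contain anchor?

anchor: North

From (4): disc ∈ North.
(1): lens ∉ North.
Suppose anchor ∈ Upper: no assignment then satisfies all the clues, so anchor ∉ Upper.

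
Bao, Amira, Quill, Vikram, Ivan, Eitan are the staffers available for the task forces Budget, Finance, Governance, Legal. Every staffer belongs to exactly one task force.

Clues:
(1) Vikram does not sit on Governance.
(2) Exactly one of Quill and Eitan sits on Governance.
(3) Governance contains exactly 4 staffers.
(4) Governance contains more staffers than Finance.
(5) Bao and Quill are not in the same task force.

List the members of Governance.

Governance = {Amira, Bao, Eitan, Ivan}

From (1): Vikram ∉ Governance.
Suppose Bao ∉ Governance: no assignment then satisfies all the clues, so Bao ∈ Governance.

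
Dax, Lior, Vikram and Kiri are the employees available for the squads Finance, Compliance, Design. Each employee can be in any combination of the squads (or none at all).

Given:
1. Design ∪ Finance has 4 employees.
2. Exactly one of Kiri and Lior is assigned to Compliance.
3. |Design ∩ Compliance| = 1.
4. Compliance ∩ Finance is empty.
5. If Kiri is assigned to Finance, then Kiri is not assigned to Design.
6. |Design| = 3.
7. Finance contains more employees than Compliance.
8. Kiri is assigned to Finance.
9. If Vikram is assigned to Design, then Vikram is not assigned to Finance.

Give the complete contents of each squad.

Finance = {Dax, Kiri}; Compliance = {Lior}; Design = {Dax, Lior, Vikram}

From (8): Kiri ∈ Finance.
(4) (disjoint): Kiri ∉ Compliance.
(5): Kiri ∉ Design.
(6): only 3 candidates remain for Design, so all are in.
(9): Vikram ∉ Finance.
(2) (exactly one): Lior ∈ Compliance.
(4) (disjoint): Lior ∉ Finance.
Suppose Dax ∉ Finance: no assignment then satisfies all the clues, so Dax ∈ Finance.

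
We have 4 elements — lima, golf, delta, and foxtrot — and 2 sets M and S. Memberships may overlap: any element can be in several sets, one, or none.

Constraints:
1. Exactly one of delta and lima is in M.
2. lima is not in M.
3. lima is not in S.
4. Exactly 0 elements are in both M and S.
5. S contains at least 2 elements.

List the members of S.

S = {foxtrot, golf}

From (2): lima ∉ M.
From (3): lima ∉ S.
(1) (exactly one): delta ∈ M.
Suppose golf ∉ S: no assignment then satisfies all the clues, so golf ∈ S.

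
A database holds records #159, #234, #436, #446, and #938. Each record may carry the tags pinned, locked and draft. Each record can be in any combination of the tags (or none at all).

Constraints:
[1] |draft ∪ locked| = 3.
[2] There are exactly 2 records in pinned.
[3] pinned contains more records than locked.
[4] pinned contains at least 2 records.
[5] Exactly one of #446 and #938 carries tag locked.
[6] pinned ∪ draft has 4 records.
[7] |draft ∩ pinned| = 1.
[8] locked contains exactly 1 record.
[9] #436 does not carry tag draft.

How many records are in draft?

From (9): #436 ∉ draft.
Suppose #159 ∈ locked: no assignment then satisfies all the clues, so #159 ∉ locked.

3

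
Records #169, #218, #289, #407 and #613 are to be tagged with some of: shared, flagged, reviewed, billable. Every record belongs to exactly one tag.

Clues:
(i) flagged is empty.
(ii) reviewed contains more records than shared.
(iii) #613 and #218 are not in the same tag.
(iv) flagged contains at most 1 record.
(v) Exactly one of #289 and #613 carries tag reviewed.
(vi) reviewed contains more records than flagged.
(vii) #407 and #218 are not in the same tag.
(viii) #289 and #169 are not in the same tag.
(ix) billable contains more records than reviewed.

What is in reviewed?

(i): flagged already has 0, so the rest are out.
Suppose #169 ∈ reviewed: no assignment then satisfies all the clues, so #169 ∉ reviewed.

reviewed = {#218, #289}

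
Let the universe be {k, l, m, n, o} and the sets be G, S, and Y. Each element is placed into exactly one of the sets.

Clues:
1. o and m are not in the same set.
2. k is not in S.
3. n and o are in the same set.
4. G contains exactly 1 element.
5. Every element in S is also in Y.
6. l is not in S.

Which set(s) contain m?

From (2): k ∉ S.
From (6): l ∉ S.
Suppose m ∉ G: no assignment then satisfies all the clues, so m ∈ G.

m: G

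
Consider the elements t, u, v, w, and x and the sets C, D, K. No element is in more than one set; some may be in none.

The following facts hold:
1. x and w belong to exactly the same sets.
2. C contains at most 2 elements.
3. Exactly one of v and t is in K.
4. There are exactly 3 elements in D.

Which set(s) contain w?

w: D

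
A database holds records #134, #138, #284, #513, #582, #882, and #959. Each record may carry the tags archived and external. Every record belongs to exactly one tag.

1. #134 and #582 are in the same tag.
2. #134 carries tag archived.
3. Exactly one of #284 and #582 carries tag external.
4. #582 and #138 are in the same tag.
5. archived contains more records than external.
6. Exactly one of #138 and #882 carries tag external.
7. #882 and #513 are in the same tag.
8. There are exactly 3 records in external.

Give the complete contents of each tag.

archived = {#134, #138, #582, #959}; external = {#284, #513, #882}

From (2): #134 ∈ archived.
(1): #582 matches #134: #582 ∈ archived.
(3) (exactly one): #284 ∈ external.
(4): #138 matches #582: #138 ∈ archived.
(6) (exactly one): #882 ∈ external.
(7): #513 matches #882: #513 ∉ archived.
(7): #513 matches #882: #513 ∈ external.
(8): external already has 3, so the rest are out.
Only one tag left: #959 ∈ archived.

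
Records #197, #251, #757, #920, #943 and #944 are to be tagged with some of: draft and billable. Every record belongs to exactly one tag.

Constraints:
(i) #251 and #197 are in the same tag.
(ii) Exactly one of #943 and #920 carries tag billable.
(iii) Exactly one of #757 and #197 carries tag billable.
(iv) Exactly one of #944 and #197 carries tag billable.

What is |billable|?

3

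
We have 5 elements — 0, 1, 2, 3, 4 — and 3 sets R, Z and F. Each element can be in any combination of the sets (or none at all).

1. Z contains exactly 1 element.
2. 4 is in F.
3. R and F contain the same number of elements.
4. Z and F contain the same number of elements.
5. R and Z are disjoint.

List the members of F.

F = {4}

From (2): 4 ∈ F.
Suppose 0 ∈ F: no assignment then satisfies all the clues, so 0 ∉ F.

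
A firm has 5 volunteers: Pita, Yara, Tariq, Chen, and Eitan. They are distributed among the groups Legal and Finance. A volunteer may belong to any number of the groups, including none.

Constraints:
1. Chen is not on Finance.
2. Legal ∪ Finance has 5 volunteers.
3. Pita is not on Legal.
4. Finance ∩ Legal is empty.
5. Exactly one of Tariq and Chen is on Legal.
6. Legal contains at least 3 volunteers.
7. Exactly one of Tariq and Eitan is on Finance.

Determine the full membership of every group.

Legal = {Chen, Eitan, Yara}; Finance = {Pita, Tariq}

From (1): Chen ∉ Finance.
From (3): Pita ∉ Legal.
Suppose Pita ∉ Finance: no assignment then satisfies all the clues, so Pita ∈ Finance.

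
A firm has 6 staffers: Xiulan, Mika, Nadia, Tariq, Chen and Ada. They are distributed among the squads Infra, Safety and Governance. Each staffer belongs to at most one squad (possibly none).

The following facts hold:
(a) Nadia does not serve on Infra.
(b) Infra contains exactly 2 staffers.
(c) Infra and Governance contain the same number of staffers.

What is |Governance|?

2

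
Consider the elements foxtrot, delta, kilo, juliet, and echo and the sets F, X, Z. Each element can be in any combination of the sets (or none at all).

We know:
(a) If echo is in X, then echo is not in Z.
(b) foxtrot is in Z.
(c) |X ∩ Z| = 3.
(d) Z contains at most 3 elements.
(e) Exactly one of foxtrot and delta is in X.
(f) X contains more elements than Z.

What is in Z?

From (b): foxtrot ∈ Z.
Suppose delta ∈ Z: no assignment then satisfies all the clues, so delta ∉ Z.

Z = {foxtrot, juliet, kilo}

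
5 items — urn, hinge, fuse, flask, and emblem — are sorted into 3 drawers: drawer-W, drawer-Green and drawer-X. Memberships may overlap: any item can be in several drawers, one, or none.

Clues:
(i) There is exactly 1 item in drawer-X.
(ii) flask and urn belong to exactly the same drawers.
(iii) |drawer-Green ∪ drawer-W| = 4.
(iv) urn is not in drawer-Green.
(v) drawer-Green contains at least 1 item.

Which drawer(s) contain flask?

flask: drawer-W

From (iv): urn ∉ drawer-Green.
(ii): flask matches urn: flask ∉ drawer-Green.
Suppose flask ∉ drawer-W: no assignment then satisfies all the clues, so flask ∈ drawer-W.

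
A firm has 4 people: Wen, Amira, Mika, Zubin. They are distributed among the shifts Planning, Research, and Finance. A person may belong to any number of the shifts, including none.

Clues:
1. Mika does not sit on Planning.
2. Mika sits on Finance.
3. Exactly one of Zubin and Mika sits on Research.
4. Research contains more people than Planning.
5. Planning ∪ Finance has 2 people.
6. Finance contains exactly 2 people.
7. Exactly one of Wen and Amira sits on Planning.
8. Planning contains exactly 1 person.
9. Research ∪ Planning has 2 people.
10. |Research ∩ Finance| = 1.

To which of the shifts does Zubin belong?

Zubin: Research

From (1): Mika ∉ Planning.
From (2): Mika ∈ Finance.
Suppose Zubin ∈ Planning: no assignment then satisfies all the clues, so Zubin ∉ Planning.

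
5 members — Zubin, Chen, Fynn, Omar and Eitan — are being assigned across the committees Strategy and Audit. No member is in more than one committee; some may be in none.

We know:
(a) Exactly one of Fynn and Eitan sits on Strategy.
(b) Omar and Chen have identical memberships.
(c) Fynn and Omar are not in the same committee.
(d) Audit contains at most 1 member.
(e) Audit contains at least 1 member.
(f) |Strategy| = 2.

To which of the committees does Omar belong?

Omar: none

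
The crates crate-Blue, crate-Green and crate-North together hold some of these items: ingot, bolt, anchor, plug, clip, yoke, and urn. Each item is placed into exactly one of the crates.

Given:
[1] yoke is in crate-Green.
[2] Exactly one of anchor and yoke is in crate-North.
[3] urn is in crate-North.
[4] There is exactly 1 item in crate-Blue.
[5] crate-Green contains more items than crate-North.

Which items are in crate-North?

crate-North = {anchor, urn}

From (1): yoke ∈ crate-Green.
From (3): urn ∈ crate-North.
(2) (exactly one): anchor ∈ crate-North.
Suppose ingot ∈ crate-North: no assignment then satisfies all the clues, so ingot ∉ crate-North.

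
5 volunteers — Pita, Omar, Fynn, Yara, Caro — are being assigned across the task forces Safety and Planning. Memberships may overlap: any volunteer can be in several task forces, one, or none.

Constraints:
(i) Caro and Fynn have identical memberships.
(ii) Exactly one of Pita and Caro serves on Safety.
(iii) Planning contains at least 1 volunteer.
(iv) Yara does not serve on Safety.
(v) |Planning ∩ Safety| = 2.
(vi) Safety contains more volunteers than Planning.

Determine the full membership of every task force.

From (iv): Yara ∉ Safety.
Suppose Pita ∈ Safety: no assignment then satisfies all the clues, so Pita ∉ Safety.

Safety = {Caro, Fynn, Omar}; Planning = {Caro, Fynn}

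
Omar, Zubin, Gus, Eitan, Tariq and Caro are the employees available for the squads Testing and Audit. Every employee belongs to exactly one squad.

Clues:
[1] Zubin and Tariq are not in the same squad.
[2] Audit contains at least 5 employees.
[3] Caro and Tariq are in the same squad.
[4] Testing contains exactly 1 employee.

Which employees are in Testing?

Testing = {Zubin}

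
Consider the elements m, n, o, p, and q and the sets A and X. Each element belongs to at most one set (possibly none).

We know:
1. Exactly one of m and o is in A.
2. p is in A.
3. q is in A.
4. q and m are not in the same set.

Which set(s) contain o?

o: A

From (2): p ∈ A.
From (3): q ∈ A.
(4): m ∉ A.
(1) (exactly one): o ∈ A.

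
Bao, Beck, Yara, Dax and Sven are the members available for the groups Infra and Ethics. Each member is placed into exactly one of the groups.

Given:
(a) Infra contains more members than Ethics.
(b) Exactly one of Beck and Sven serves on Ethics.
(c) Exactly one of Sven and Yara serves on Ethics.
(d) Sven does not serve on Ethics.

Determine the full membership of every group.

Infra = {Bao, Dax, Sven}; Ethics = {Beck, Yara}

From (d): Sven ∉ Ethics.
(b) (exactly one): Beck ∈ Ethics.
(c) (exactly one): Yara ∈ Ethics.
Only one group left: Sven ∈ Infra.
Suppose Bao ∉ Infra: no assignment then satisfies all the clues, so Bao ∈ Infra.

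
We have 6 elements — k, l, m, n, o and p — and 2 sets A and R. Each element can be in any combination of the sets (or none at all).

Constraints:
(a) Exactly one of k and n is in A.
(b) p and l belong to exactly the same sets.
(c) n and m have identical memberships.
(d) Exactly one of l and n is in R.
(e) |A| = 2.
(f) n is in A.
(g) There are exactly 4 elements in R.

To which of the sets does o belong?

From (f): n ∈ A.
(a) (exactly one): k ∉ A.
(c): m matches n: m ∈ A.
(e): A already has 2, so the rest are out.
Suppose o ∉ R: no assignment then satisfies all the clues, so o ∈ R.

o: R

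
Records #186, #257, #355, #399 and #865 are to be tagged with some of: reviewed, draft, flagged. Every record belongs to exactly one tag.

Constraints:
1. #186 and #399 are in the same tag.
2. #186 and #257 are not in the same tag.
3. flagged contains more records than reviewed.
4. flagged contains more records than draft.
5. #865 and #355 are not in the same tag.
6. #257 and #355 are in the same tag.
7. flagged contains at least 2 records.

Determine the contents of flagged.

flagged = {#186, #399, #865}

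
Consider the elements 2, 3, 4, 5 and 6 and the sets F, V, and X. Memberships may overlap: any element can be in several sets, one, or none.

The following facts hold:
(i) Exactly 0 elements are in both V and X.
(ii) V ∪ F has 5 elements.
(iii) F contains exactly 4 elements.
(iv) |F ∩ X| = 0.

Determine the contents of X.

X = {}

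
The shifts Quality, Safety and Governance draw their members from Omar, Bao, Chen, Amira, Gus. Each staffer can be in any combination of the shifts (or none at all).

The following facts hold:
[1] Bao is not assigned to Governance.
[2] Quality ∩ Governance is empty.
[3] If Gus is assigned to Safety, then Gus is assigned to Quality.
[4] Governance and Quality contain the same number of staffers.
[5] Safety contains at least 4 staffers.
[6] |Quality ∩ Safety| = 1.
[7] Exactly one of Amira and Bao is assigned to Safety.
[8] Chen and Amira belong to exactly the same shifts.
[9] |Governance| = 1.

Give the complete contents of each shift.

Quality = {Gus}; Safety = {Amira, Chen, Gus, Omar}; Governance = {Omar}

From (1): Bao ∉ Governance.
Suppose Omar ∈ Quality: no assignment then satisfies all the clues, so Omar ∉ Quality.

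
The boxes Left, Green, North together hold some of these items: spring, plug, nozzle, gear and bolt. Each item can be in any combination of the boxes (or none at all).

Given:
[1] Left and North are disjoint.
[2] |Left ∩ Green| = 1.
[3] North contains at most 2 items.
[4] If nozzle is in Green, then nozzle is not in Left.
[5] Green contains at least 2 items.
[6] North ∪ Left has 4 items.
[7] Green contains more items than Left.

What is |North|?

2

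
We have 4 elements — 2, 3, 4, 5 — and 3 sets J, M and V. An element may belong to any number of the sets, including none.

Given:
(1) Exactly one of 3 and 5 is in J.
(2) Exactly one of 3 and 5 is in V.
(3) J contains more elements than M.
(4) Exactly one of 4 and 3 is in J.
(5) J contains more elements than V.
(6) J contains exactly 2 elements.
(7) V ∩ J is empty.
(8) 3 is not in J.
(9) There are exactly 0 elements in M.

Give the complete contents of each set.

J = {4, 5}; M = {}; V = {3}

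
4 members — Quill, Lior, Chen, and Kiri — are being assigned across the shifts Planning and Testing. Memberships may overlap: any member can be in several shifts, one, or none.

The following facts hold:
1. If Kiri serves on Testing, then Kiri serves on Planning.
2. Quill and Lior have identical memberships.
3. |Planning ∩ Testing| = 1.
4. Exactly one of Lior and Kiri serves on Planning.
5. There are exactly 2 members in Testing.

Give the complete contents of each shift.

Planning = {Kiri}; Testing = {Chen, Kiri}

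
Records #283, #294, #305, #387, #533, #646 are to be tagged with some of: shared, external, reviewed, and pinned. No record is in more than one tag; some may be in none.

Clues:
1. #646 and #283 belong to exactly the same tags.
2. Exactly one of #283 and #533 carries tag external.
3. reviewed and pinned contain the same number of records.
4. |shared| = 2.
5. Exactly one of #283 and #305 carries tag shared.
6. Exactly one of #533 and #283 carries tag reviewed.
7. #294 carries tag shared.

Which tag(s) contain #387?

#387: pinned

From (7): #294 ∈ shared.
Suppose #387 ∈ shared: no assignment then satisfies all the clues, so #387 ∉ shared.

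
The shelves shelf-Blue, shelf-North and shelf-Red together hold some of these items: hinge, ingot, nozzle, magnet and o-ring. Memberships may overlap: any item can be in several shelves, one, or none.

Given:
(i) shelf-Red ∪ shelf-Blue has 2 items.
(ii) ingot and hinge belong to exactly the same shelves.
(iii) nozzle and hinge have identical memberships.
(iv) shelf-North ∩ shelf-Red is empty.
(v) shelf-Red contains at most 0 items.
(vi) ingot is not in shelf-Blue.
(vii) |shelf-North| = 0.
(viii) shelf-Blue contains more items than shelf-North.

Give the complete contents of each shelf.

shelf-Blue = {magnet, o-ring}; shelf-North = {}; shelf-Red = {}

From (vi): ingot ∉ shelf-Blue.
(ii): hinge matches ingot: hinge ∉ shelf-Blue.
(iii): nozzle matches hinge: nozzle ∉ shelf-Blue.
(v): shelf-Red already has 0, so the rest are out.
(vii): shelf-North already has 0, so the rest are out.
Suppose magnet ∉ shelf-Blue: no assignment then satisfies all the clues, so magnet ∈ shelf-Blue.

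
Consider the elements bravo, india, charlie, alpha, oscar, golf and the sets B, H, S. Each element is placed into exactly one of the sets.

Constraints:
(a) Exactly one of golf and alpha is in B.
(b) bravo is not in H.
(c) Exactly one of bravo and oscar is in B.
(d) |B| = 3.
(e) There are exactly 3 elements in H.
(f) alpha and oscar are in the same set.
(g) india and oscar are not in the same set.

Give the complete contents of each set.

B = {bravo, golf, india}; H = {alpha, charlie, oscar}; S = {}

From (b): bravo ∉ H.
Suppose bravo ∉ B: no assignment then satisfies all the clues, so bravo ∈ B.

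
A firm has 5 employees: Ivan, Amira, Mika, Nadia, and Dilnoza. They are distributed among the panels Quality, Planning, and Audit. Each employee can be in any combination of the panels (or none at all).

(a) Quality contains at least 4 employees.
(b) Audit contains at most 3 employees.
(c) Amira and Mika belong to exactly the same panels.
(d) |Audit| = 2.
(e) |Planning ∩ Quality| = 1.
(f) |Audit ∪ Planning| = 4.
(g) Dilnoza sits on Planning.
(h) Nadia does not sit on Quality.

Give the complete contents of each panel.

Quality = {Amira, Dilnoza, Ivan, Mika}; Planning = {Dilnoza, Nadia}; Audit = {Amira, Mika}

From (g): Dilnoza ∈ Planning.
From (h): Nadia ∉ Quality.
(a): only 4 candidates remain for Quality, so all are in.
Suppose Ivan ∈ Planning: no assignment then satisfies all the clues, so Ivan ∉ Planning.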